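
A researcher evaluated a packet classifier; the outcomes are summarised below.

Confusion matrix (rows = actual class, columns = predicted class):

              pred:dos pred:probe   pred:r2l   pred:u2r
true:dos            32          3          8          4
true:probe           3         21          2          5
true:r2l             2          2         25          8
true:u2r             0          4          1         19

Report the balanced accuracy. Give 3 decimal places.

Balanced accuracy = mean of per-class recall.
  dos: recall = 32/47 = 0.6809
  probe: recall = 21/31 = 0.6774
  r2l: recall = 25/37 = 0.6757
  u2r: recall = 19/24 = 0.7917
Mean = (0.6809 + 0.6774 + 0.6757 + 0.7917) / 4 = 0.706

0.706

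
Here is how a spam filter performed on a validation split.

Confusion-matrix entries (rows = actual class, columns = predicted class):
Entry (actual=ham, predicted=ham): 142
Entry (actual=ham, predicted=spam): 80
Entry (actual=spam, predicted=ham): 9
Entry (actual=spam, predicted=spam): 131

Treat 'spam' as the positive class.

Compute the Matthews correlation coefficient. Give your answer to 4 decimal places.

0.5683

MCC = (TP·TN − FP·FN) / √((TP+FP)(TP+FN)(TN+FP)(TN+FN))
Numerator = 131·142 − 80·9 = 17882
Denominator = √(211·140·222·151) = √990239880 = 31468.0772
MCC = 17882 / 31468.0772 = 0.5683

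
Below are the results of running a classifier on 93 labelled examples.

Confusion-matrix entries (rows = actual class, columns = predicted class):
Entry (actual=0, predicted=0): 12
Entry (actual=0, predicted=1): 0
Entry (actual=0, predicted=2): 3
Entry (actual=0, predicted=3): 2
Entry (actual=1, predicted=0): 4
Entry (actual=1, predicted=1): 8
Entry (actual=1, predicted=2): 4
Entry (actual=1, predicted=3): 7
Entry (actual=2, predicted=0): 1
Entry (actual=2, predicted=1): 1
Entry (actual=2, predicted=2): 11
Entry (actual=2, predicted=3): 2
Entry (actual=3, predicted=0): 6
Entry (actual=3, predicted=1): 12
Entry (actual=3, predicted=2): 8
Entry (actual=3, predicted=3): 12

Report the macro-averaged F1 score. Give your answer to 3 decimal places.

0.473

Per-class F1 score (2·TP/(2·TP+FP+FN)):
  0: TP=12, FP=4+1+6=11, FN=0+3+2=5 → 24/40 = 0.6000
  1: TP=8, FP=0+1+12=13, FN=4+4+7=15 → 16/44 = 0.3636
  2: TP=11, FP=3+4+8=15, FN=1+1+2=4 → 22/41 = 0.5366
  3: TP=12, FP=2+7+2=11, FN=6+12+8=26 → 24/61 = 0.3934
Macro-F1 score = mean = (0.6000 + 0.3636 + 0.5366 + 0.3934) / 4 = 0.473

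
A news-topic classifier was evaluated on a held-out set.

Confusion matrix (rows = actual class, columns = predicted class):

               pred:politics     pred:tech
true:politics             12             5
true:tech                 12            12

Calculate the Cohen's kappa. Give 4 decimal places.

Observed agreement pₒ = trace/N = 24/41 = 0.58537
Expected agreement pₑ = Σ (rowᵢ·colᵢ)/N² = (17·24 + 24·17)/41² = 0.48543
κ = (pₒ − pₑ)/(1 − pₑ) = (0.58537 − 0.48543)/(1 − 0.48543) = 0.1942

0.1942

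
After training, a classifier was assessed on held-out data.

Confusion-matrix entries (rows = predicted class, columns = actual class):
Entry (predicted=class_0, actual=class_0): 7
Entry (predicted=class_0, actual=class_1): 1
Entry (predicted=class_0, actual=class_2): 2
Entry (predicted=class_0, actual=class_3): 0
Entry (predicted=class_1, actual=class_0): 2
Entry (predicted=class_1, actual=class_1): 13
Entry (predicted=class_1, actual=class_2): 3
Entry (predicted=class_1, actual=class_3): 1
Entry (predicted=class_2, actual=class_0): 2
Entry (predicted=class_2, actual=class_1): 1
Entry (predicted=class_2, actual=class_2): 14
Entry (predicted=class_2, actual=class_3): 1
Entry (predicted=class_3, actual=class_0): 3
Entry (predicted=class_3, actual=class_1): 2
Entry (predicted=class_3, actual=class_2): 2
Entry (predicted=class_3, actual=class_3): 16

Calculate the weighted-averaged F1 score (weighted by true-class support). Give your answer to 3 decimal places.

0.708

Per-class F1 score (2·TP/(2·TP+FP+FN)):
  class_0: TP=7, FP=1+2+0=3, FN=2+2+3=7 → 14/24 = 0.5833
  class_1: TP=13, FP=2+3+1=6, FN=1+1+2=4 → 26/36 = 0.7222
  class_2: TP=14, FP=2+1+1=4, FN=2+3+2=7 → 28/39 = 0.7179
  class_3: TP=16, FP=3+2+2=7, FN=0+1+1=2 → 32/41 = 0.7805
Weighted-F1 score = Σ (supportᵢ/N)·F1 scoreᵢ with N=70: (14/70)·0.5833 + (17/70)·0.7222 + (21/70)·0.7179 + (18/70)·0.7805 = 0.708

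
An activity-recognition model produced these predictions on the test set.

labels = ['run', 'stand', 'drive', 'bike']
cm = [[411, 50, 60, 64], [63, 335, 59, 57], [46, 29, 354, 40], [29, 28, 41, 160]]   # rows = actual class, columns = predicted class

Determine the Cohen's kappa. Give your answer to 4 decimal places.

Observed agreement pₒ = trace/N = 1260/1826 = 0.69003
Expected agreement pₑ = Σ (rowᵢ·colᵢ)/N² = (585·549 + 514·442 + 469·514 + 258·321)/1826² = 0.26160
κ = (pₒ − pₑ)/(1 − pₑ) = (0.69003 − 0.26160)/(1 − 0.26160) = 0.5802

0.5802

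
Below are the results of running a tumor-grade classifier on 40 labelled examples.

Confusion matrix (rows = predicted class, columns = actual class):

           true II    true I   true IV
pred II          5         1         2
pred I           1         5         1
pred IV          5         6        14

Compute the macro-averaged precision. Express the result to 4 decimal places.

0.6331

Per-class precision (TP/(TP+FP)):
  II: TP=5, FP=1+2=3 → 5/8 = 0.62500
  I: TP=5, FP=1+1=2 → 5/7 = 0.71429
  IV: TP=14, FP=5+6=11 → 14/25 = 0.56000
Macro-precision = mean = (0.62500 + 0.71429 + 0.56000) / 3 = 0.6331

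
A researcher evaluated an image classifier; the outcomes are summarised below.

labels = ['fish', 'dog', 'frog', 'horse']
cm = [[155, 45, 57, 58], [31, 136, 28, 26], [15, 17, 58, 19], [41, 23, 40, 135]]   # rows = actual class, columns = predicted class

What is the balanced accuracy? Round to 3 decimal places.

0.551

Balanced accuracy = mean of per-class recall.
  fish: recall = 155/315 = 0.4921
  dog: recall = 136/221 = 0.6154
  frog: recall = 58/109 = 0.5321
  horse: recall = 135/239 = 0.5649
Mean = (0.4921 + 0.6154 + 0.5321 + 0.5649) / 4 = 0.551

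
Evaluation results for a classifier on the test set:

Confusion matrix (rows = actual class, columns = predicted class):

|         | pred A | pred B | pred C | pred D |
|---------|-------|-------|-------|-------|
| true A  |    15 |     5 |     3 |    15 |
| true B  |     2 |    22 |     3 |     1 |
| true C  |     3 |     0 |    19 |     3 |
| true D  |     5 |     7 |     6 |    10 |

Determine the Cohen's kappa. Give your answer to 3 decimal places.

0.409

Observed agreement pₒ = trace/N = 66/119 = 0.5546
Expected agreement pₑ = Σ (rowᵢ·colᵢ)/N² = (38·25 + 28·34 + 25·31 + 28·29)/119² = 0.2464
κ = (pₒ − pₑ)/(1 − pₑ) = (0.5546 − 0.2464)/(1 − 0.2464) = 0.409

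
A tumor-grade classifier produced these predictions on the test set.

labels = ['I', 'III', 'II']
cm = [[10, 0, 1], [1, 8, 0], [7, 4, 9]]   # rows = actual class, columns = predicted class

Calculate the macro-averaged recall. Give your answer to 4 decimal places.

0.7493

Per-class recall (TP/(TP+FN)):
  I: TP=10, FN=0+1=1 → 10/11 = 0.90909
  III: TP=8, FN=1+0=1 → 8/9 = 0.88889
  II: TP=9, FN=7+4=11 → 9/20 = 0.45000
Macro-recall = mean = (0.90909 + 0.88889 + 0.45000) / 3 = 0.7493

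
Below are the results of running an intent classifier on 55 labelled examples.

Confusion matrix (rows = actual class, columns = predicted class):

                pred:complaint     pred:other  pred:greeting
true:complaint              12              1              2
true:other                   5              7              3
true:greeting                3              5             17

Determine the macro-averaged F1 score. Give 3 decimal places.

Per-class F1 score (2·TP/(2·TP+FP+FN)):
  complaint: TP=12, FP=5+3=8, FN=1+2=3 → 24/35 = 0.6857
  other: TP=7, FP=1+5=6, FN=5+3=8 → 14/28 = 0.5000
  greeting: TP=17, FP=2+3=5, FN=3+5=8 → 34/47 = 0.7234
Macro-F1 score = mean = (0.6857 + 0.5000 + 0.7234) / 3 = 0.636

0.636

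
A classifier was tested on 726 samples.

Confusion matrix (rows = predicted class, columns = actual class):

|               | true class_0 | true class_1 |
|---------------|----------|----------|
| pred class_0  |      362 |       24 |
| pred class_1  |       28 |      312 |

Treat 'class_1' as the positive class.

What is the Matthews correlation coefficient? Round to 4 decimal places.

0.8561

MCC = (TP·TN − FP·FN) / √((TP+FP)(TP+FN)(TN+FP)(TN+FN))
Numerator = 312·362 − 28·24 = 112272
Denominator = √(340·336·390·386) = √17197689600 = 131139.9619
MCC = 112272 / 131139.9619 = 0.8561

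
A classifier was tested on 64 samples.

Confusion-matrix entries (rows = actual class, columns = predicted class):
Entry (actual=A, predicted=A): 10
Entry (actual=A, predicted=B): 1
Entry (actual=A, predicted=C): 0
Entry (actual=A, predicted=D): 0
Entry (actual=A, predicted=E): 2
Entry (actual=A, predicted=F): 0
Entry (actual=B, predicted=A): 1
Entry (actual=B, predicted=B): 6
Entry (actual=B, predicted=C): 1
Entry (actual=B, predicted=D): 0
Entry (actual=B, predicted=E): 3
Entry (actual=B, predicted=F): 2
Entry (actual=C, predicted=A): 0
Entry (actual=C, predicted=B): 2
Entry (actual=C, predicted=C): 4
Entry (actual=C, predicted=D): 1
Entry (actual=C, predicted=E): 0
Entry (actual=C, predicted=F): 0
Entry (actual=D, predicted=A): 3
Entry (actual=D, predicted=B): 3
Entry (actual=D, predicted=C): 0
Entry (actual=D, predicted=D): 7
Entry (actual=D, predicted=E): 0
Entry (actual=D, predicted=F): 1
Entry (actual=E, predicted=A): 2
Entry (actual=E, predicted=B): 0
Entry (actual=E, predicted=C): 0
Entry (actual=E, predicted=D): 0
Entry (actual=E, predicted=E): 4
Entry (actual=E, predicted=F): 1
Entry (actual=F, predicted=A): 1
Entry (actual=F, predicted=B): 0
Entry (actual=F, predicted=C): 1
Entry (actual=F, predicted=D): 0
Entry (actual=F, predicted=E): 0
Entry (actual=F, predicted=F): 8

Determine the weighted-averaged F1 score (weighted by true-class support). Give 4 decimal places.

0.6078

Per-class F1 score (2·TP/(2·TP+FP+FN)):
  A: TP=10, FP=1+0+3+2+1=7, FN=1+0+0+2+0=3 → 20/30 = 0.66667
  B: TP=6, FP=1+2+3+0+0=6, FN=1+1+0+3+2=7 → 12/25 = 0.48000
  C: TP=4, FP=0+1+0+0+1=2, FN=0+2+1+0+0=3 → 8/13 = 0.61538
  D: TP=7, FP=0+0+1+0+0=1, FN=3+3+0+0+1=7 → 14/22 = 0.63636
  E: TP=4, FP=2+3+0+0+0=5, FN=2+0+0+0+1=3 → 8/16 = 0.50000
  F: TP=8, FP=0+2+0+1+1=4, FN=1+0+1+0+0=2 → 16/22 = 0.72727
Weighted-F1 score = Σ (supportᵢ/N)·F1 scoreᵢ with N=64: (13/64)·0.66667 + (13/64)·0.48000 + (7/64)·0.61538 + (14/64)·0.63636 + (7/64)·0.50000 + (10/64)·0.72727 = 0.6078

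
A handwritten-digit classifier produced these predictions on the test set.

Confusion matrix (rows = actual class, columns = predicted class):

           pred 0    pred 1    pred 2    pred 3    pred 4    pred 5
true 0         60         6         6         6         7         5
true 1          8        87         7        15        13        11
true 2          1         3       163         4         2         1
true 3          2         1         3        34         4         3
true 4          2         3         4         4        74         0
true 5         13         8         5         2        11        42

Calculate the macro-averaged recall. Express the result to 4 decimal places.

Per-class recall (TP/(TP+FN)):
  0: TP=60, FN=6+6+6+7+5=30 → 60/90 = 0.66667
  1: TP=87, FN=8+7+15+13+11=54 → 87/141 = 0.61702
  2: TP=163, FN=1+3+4+2+1=11 → 163/174 = 0.93678
  3: TP=34, FN=2+1+3+4+3=13 → 34/47 = 0.72340
  4: TP=74, FN=2+3+4+4+0=13 → 74/87 = 0.85057
  5: TP=42, FN=13+8+5+2+11=39 → 42/81 = 0.51852
Macro-recall = mean = (0.66667 + 0.61702 + 0.93678 + 0.72340 + 0.85057 + 0.51852) / 6 = 0.7188

0.7188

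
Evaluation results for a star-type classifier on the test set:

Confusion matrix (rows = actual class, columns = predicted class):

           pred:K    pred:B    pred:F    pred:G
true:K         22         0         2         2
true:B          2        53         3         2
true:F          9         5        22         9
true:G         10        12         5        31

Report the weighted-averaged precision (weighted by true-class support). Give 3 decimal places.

0.691

Per-class precision (TP/(TP+FP)):
  K: TP=22, FP=2+9+10=21 → 22/43 = 0.5116
  B: TP=53, FP=0+5+12=17 → 53/70 = 0.7571
  F: TP=22, FP=2+3+5=10 → 22/32 = 0.6875
  G: TP=31, FP=2+2+9=13 → 31/44 = 0.7045
Weighted-precision = Σ (supportᵢ/N)·precisionᵢ with N=189: (26/189)·0.5116 + (60/189)·0.7571 + (45/189)·0.6875 + (58/189)·0.7045 = 0.691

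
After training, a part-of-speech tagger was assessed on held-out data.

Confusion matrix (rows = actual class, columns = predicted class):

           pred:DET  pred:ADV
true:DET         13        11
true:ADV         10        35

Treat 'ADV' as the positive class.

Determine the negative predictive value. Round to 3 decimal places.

0.565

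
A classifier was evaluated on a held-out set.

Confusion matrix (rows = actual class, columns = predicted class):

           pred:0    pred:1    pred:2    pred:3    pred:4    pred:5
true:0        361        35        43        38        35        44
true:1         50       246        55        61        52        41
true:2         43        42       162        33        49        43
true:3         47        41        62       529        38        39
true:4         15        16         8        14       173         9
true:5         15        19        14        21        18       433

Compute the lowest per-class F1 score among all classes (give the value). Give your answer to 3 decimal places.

0.453

Per-class F1 score (2·TP/(2·TP+FP+FN)):
  0: TP=361, FP=50+43+47+15+15=170, FN=35+43+38+35+44=195 → 722/1087 = 0.6642
  1: TP=246, FP=35+42+41+16+19=153, FN=50+55+61+52+41=259 → 492/904 = 0.5442
  2: TP=162, FP=43+55+62+8+14=182, FN=43+42+33+49+43=210 → 324/716 = 0.4525
  3: TP=529, FP=38+61+33+14+21=167, FN=47+41+62+38+39=227 → 1058/1452 = 0.7287
  4: TP=173, FP=35+52+49+38+18=192, FN=15+16+8+14+9=62 → 346/600 = 0.5767
  5: TP=433, FP=44+41+43+39+9=176, FN=15+19+14+21+18=87 → 866/1129 = 0.7671
Lowest is class '2' with F1 score = 0.453.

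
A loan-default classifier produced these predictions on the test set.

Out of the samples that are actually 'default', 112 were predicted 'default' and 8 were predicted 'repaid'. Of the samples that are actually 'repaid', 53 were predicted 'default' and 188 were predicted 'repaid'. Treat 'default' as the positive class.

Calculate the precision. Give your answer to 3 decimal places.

0.679

Precision = TP/(TP+FP) = 112/(112+53) = 112/165 = 0.679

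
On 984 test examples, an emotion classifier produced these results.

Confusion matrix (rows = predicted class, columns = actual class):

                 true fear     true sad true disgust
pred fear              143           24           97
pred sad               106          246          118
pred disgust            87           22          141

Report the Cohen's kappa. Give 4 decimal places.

0.3162

Observed agreement pₒ = trace/N = 530/984 = 0.53862
Expected agreement pₑ = Σ (rowᵢ·colᵢ)/N² = (336·264 + 292·470 + 356·250)/984² = 0.32527
κ = (pₒ − pₑ)/(1 − pₑ) = (0.53862 − 0.32527)/(1 − 0.32527) = 0.3162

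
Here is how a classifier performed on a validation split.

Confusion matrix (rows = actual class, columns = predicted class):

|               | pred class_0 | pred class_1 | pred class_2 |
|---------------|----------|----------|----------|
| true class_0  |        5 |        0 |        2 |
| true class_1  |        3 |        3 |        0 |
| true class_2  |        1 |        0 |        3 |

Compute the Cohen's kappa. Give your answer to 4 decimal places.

0.4574

Observed agreement pₒ = trace/N = 11/17 = 0.64706
Expected agreement pₑ = Σ (rowᵢ·colᵢ)/N² = (7·9 + 6·3 + 4·5)/17² = 0.34948
κ = (pₒ − pₑ)/(1 − pₑ) = (0.64706 − 0.34948)/(1 − 0.34948) = 0.4574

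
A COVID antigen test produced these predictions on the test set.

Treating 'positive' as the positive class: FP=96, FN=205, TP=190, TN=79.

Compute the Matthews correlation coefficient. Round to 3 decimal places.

MCC = (TP·TN − FP·FN) / √((TP+FP)(TP+FN)(TN+FP)(TN+FN))
Numerator = 190·79 − 96·205 = -4670
Denominator = √(286·395·175·284) = √5614609000 = 74930.6946
MCC = -4670 / 74930.6946 = -0.062

-0.062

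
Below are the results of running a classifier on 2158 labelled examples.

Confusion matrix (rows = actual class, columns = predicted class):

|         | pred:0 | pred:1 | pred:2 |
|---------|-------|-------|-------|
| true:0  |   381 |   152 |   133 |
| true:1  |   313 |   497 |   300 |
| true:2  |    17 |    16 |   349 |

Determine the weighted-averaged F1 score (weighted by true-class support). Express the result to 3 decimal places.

0.565

Per-class F1 score (2·TP/(2·TP+FP+FN)):
  0: TP=381, FP=313+17=330, FN=152+133=285 → 762/1377 = 0.5534
  1: TP=497, FP=152+16=168, FN=313+300=613 → 994/1775 = 0.5600
  2: TP=349, FP=133+300=433, FN=17+16=33 → 698/1164 = 0.5997
Weighted-F1 score = Σ (supportᵢ/N)·F1 scoreᵢ with N=2158: (666/2158)·0.5534 + (1110/2158)·0.5600 + (382/2158)·0.5997 = 0.565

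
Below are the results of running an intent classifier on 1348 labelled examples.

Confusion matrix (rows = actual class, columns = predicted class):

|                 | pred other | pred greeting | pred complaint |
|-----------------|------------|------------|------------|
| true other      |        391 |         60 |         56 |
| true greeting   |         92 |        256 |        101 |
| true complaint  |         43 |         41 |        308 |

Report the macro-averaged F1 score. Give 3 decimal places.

0.704

Per-class F1 score (2·TP/(2·TP+FP+FN)):
  other: TP=391, FP=92+43=135, FN=60+56=116 → 782/1033 = 0.7570
  greeting: TP=256, FP=60+41=101, FN=92+101=193 → 512/806 = 0.6352
  complaint: TP=308, FP=56+101=157, FN=43+41=84 → 616/857 = 0.7188
Macro-F1 score = mean = (0.7570 + 0.6352 + 0.7188) / 3 = 0.704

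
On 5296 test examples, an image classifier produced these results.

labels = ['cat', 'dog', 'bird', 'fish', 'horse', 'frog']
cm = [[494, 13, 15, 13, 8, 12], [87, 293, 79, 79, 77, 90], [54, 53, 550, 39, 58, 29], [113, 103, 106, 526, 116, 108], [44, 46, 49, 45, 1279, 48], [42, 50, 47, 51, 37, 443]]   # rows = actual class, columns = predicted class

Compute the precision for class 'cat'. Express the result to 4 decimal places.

One-vs-rest for 'cat': TP = diagonal; FP = other classes predicted 'cat'; FN = 'cat' predicted as other.
precision = TP/(TP+FP).
cat: TP=494, FP=87+54+113+44+42=340 → 494/834 = 0.59233

0.5923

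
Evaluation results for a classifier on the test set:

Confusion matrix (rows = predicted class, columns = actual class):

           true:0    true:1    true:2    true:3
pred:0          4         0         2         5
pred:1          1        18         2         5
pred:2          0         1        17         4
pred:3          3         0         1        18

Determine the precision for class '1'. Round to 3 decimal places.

Treat '1' as positive and all other classes as negative.
precision = TP/(TP+FP).
1: TP=18, FP=1+2+5=8 → 18/26 = 0.6923

0.692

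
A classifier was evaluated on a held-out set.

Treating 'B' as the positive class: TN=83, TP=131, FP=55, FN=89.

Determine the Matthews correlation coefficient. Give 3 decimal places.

0.192

MCC = (TP·TN − FP·FN) / √((TP+FP)(TP+FN)(TN+FP)(TN+FN))
Numerator = 131·83 − 55·89 = 5978
Denominator = √(186·220·138·172) = √971277120 = 31165.3192
MCC = 5978 / 31165.3192 = 0.192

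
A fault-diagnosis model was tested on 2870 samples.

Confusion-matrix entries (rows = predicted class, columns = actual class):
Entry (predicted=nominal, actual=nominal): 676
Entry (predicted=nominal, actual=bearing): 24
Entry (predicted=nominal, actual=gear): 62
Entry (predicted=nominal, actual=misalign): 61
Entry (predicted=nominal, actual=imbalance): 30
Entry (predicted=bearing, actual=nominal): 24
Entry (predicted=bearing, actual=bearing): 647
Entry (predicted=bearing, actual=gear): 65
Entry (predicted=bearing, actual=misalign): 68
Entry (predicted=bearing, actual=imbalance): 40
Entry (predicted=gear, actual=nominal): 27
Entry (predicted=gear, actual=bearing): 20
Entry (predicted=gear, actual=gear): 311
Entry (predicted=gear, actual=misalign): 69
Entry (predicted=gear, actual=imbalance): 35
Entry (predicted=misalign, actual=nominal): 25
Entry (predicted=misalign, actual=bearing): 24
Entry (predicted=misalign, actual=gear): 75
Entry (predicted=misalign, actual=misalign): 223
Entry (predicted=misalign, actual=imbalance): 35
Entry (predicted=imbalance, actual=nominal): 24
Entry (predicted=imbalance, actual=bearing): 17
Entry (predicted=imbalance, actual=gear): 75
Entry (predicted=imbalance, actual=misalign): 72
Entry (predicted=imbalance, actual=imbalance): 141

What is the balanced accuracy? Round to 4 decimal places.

0.6476

Balanced accuracy = mean of per-class recall.
  nominal: recall = 676/776 = 0.87113
  bearing: recall = 647/732 = 0.88388
  gear: recall = 311/588 = 0.52891
  misalign: recall = 223/493 = 0.45233
  imbalance: recall = 141/281 = 0.50178
Mean = (0.87113 + 0.88388 + 0.52891 + 0.45233 + 0.50178) / 5 = 0.6476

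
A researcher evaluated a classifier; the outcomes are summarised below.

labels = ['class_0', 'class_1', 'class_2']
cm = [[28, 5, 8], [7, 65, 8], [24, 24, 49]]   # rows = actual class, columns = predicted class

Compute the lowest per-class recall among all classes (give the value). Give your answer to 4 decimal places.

0.5052

Per-class recall (TP/(TP+FN)):
  class_0: TP=28, FN=5+8=13 → 28/41 = 0.68293
  class_1: TP=65, FN=7+8=15 → 65/80 = 0.81250
  class_2: TP=49, FN=24+24=48 → 49/97 = 0.50515
Lowest is class 'class_2' with recall = 0.5052.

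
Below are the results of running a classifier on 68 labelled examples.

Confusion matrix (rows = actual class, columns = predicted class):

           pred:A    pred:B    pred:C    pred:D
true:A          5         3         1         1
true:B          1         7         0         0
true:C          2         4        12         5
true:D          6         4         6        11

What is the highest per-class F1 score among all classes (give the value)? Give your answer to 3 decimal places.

Per-class F1 score (2·TP/(2·TP+FP+FN)):
  A: TP=5, FP=1+2+6=9, FN=3+1+1=5 → 10/24 = 0.4167
  B: TP=7, FP=3+4+4=11, FN=1+0+0=1 → 14/26 = 0.5385
  C: TP=12, FP=1+0+6=7, FN=2+4+5=11 → 24/42 = 0.5714
  D: TP=11, FP=1+0+5=6, FN=6+4+6=16 → 22/44 = 0.5000
Highest is class 'C' with F1 score = 0.571.

0.571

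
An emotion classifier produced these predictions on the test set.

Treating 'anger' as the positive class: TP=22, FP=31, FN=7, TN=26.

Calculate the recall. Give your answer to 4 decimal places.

Recall = TP/(TP+FN) = 22/(22+7) = 22/29 = 0.7586

0.7586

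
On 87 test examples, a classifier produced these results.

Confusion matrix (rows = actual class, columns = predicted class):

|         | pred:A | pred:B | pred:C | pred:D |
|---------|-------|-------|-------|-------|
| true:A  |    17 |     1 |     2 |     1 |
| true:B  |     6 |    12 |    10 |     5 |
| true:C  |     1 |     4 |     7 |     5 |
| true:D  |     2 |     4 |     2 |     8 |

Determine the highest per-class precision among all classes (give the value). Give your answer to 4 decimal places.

0.6538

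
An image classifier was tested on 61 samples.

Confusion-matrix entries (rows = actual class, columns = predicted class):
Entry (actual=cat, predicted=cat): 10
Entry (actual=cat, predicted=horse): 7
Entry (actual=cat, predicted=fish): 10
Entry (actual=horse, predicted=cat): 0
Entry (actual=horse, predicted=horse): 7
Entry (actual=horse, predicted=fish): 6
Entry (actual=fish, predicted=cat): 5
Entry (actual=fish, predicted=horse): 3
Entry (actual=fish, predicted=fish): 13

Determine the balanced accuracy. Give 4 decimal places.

Balanced accuracy = mean of per-class recall.
  cat: recall = 10/27 = 0.37037
  horse: recall = 7/13 = 0.53846
  fish: recall = 13/21 = 0.61905
Mean = (0.37037 + 0.53846 + 0.61905) / 3 = 0.5093

0.5093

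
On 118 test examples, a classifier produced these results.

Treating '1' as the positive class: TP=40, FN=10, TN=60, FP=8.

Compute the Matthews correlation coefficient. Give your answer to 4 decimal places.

MCC = (TP·TN − FP·FN) / √((TP+FP)(TP+FN)(TN+FP)(TN+FN))
Numerator = 40·60 − 8·10 = 2320
Denominator = √(48·50·68·70) = √11424000 = 3379.9408
MCC = 2320 / 3379.9408 = 0.6864

0.6864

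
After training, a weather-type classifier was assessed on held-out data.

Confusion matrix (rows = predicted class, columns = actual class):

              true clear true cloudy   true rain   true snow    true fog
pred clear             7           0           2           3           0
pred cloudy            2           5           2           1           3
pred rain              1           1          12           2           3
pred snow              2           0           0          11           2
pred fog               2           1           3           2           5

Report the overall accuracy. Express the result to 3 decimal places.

0.556

Accuracy = trace / total = (7+5+12+11+5=40) / 72 = 40/72 = 0.556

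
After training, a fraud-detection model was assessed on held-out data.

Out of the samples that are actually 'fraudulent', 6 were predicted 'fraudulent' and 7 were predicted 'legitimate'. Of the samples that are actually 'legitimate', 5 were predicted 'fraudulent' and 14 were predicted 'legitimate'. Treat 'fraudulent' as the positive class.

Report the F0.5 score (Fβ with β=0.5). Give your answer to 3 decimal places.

Fβ = (1+β²)·TP / ((1+β²)·TP + β²·FN + FP), with β²=1/4
= 1.25·6 / (1.25·6 + 0.25·7 + 5) = 0.526

0.526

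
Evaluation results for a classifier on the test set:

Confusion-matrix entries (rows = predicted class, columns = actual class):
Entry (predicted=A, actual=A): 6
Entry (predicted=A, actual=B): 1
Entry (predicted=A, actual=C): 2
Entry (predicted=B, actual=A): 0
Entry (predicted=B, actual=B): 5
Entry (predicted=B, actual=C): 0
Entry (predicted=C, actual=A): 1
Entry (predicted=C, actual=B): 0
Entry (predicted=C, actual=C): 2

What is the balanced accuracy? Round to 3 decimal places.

0.730

Balanced accuracy = mean of per-class recall.
  A: recall = 6/7 = 0.8571
  B: recall = 5/6 = 0.8333
  C: recall = 2/4 = 0.5000
Mean = (0.8571 + 0.8333 + 0.5000) / 3 = 0.730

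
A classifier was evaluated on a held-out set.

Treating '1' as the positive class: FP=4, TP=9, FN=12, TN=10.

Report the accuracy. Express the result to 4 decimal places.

0.5429

Accuracy = (TP+TN)/N = (9+10)/35 = 0.5429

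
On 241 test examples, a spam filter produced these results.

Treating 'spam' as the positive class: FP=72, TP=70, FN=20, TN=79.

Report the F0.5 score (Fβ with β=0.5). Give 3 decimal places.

0.532

Fβ = (1+β²)·TP / ((1+β²)·TP + β²·FN + FP), with β²=1/4
= 1.25·70 / (1.25·70 + 0.25·20 + 72) = 0.532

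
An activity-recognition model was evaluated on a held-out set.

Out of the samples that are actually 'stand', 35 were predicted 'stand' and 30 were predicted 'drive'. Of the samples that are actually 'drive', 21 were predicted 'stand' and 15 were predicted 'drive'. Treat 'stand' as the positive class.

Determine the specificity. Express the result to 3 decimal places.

Specificity = TN/(TN+FP) = 15/(15+21) = 0.417

0.417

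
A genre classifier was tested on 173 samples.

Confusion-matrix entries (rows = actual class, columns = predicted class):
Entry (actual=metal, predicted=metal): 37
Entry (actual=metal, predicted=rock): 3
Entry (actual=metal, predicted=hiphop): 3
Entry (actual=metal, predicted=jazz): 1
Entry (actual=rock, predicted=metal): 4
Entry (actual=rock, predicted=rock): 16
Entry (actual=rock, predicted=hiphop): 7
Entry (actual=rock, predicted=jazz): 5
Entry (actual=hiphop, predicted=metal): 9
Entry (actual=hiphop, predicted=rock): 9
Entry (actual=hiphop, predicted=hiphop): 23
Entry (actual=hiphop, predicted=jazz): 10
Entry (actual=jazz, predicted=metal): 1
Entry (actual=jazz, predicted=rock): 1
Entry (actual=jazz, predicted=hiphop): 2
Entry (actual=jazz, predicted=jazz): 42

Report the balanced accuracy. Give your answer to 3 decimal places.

Balanced accuracy = mean of per-class recall.
  metal: recall = 37/44 = 0.8409
  rock: recall = 16/32 = 0.5000
  hiphop: recall = 23/51 = 0.4510
  jazz: recall = 42/46 = 0.9130
Mean = (0.8409 + 0.5000 + 0.4510 + 0.9130) / 4 = 0.676

0.676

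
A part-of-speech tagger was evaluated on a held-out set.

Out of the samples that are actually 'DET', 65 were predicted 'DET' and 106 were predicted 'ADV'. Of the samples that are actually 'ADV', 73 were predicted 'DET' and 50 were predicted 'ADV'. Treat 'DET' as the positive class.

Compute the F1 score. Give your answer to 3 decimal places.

0.421

Precision = TP/(TP+FP) = 65/138 = 0.4710
Recall = TP/(TP+FN) = 65/171 = 0.3801
F1 = 2·TP/(2·TP+FP+FN) = 130/309 = 0.421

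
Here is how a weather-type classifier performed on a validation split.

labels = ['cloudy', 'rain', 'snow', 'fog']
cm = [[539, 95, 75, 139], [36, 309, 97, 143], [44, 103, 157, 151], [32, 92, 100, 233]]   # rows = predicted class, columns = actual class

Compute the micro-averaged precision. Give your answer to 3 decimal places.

Micro-averaging pools counts across classes: ΣTP=1238, ΣFP=1107, ΣFN=1107.
Micro-precision = TP/(TP+FP) on pooled counts = 0.528 (equals overall accuracy in single-label multiclass).

0.528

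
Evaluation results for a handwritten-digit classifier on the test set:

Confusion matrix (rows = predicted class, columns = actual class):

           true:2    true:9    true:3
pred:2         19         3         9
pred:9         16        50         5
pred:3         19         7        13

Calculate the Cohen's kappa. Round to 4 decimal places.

Observed agreement pₒ = trace/N = 82/141 = 0.58156
Expected agreement pₑ = Σ (rowᵢ·colᵢ)/N² = (54·31 + 60·71 + 27·39)/141² = 0.35144
κ = (pₒ − pₑ)/(1 − pₑ) = (0.58156 − 0.35144)/(1 − 0.35144) = 0.3548

0.3548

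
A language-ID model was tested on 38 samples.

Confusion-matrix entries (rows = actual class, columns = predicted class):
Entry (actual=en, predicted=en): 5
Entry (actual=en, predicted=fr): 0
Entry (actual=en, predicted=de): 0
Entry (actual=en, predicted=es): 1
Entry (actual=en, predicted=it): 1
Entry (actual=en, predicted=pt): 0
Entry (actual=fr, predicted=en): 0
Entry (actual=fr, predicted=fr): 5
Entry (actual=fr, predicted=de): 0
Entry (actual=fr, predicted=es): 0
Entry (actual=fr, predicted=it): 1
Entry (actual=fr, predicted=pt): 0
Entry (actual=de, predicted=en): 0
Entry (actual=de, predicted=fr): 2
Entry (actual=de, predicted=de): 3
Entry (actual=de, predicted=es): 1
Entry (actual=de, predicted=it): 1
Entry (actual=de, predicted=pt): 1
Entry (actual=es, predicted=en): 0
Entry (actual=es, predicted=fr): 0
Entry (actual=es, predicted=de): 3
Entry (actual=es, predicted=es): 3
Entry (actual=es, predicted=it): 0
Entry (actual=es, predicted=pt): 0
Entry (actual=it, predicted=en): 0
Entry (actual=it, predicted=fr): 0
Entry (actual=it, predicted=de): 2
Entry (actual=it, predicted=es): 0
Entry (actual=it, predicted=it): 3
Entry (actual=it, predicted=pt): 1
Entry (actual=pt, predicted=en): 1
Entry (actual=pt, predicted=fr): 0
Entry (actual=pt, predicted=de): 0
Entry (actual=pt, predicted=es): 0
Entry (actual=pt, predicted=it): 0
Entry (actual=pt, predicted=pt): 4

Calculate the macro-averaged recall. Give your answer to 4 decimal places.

0.6204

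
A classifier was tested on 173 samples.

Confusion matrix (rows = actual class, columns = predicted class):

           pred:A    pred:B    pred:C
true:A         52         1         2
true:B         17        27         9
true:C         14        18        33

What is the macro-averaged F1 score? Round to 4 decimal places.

0.6349

Per-class F1 score (2·TP/(2·TP+FP+FN)):
  A: TP=52, FP=17+14=31, FN=1+2=3 → 104/138 = 0.75362
  B: TP=27, FP=1+18=19, FN=17+9=26 → 54/99 = 0.54545
  C: TP=33, FP=2+9=11, FN=14+18=32 → 66/109 = 0.60550
Macro-F1 score = mean = (0.75362 + 0.54545 + 0.60550) / 3 = 0.6349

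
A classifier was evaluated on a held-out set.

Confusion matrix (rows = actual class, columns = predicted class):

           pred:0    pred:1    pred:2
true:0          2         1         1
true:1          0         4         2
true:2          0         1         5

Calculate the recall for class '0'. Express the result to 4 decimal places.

0.5000

recall = TP/(TP+FN).
0: TP=2, FN=1+1=2 → 2/4 = 0.50000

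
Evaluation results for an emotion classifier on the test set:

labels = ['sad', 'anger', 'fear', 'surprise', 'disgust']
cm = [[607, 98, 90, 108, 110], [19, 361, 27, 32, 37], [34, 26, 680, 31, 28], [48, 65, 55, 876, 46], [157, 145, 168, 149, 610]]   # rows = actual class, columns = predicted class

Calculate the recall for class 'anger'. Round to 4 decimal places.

Treat 'anger' as positive and all other classes as negative.
recall = TP/(TP+FN).
anger: TP=361, FN=19+27+32+37=115 → 361/476 = 0.75840

0.7584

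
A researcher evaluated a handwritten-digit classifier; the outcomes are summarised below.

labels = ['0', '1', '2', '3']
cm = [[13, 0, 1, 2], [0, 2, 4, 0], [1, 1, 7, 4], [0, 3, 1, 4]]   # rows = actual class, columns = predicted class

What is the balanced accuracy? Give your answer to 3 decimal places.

0.546

Balanced accuracy = mean of per-class recall.
  0: recall = 13/16 = 0.8125
  1: recall = 2/6 = 0.3333
  2: recall = 7/13 = 0.5385
  3: recall = 4/8 = 0.5000
Mean = (0.8125 + 0.3333 + 0.5385 + 0.5000) / 4 = 0.546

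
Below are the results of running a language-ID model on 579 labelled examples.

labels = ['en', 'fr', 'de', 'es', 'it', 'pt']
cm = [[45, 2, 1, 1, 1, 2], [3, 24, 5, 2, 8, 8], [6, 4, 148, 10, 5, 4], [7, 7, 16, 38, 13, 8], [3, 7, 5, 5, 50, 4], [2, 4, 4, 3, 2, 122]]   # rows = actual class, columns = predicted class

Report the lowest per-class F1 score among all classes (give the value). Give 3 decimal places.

Per-class F1 score (2·TP/(2·TP+FP+FN)):
  en: TP=45, FP=3+6+7+3+2=21, FN=2+1+1+1+2=7 → 90/118 = 0.7627
  fr: TP=24, FP=2+4+7+7+4=24, FN=3+5+2+8+8=26 → 48/98 = 0.4898
  de: TP=148, FP=1+5+16+5+4=31, FN=6+4+10+5+4=29 → 296/356 = 0.8315
  es: TP=38, FP=1+2+10+5+3=21, FN=7+7+16+13+8=51 → 76/148 = 0.5135
  it: TP=50, FP=1+8+5+13+2=29, FN=3+7+5+5+4=24 → 100/153 = 0.6536
  pt: TP=122, FP=2+8+4+8+4=26, FN=2+4+4+3+2=15 → 244/285 = 0.8561
Lowest is class 'fr' with F1 score = 0.490.

0.490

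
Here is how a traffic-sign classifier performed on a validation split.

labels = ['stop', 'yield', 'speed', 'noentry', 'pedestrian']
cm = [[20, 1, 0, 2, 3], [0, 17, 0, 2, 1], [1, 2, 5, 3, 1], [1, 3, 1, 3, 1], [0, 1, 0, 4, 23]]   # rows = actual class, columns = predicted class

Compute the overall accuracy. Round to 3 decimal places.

Accuracy = trace / total = (20+17+5+3+23=68) / 95 = 68/95 = 0.716

0.716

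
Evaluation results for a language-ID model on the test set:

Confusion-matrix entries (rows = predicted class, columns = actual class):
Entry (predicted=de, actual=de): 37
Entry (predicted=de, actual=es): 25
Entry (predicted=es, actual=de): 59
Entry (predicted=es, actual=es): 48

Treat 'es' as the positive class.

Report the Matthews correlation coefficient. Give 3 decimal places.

MCC = (TP·TN − FP·FN) / √((TP+FP)(TP+FN)(TN+FP)(TN+FN))
Numerator = 48·37 − 59·25 = 301
Denominator = √(107·73·96·62) = √46491072 = 6818.4362
MCC = 301 / 6818.4362 = 0.044

0.044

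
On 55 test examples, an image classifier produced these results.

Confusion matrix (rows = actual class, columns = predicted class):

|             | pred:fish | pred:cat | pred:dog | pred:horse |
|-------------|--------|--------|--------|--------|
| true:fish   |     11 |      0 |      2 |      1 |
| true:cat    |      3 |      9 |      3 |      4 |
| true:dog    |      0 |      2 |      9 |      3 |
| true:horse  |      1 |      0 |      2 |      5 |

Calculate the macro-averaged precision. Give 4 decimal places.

0.6247

Per-class precision (TP/(TP+FP)):
  fish: TP=11, FP=3+0+1=4 → 11/15 = 0.73333
  cat: TP=9, FP=0+2+0=2 → 9/11 = 0.81818
  dog: TP=9, FP=2+3+2=7 → 9/16 = 0.56250
  horse: TP=5, FP=1+4+3=8 → 5/13 = 0.38462
Macro-precision = mean = (0.73333 + 0.81818 + 0.56250 + 0.38462) / 4 = 0.6247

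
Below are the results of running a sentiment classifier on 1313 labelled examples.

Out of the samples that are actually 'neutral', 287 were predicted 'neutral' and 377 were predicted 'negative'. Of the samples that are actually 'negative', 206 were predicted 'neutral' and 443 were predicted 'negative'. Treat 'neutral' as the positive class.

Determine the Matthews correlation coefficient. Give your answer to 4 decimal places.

MCC = (TP·TN − FP·FN) / √((TP+FP)(TP+FN)(TN+FP)(TN+FN))
Numerator = 287·443 − 206·377 = 49479
Denominator = √(493·664·649·820) = √174210187360 = 417384.9391
MCC = 49479 / 417384.9391 = 0.1185

0.1185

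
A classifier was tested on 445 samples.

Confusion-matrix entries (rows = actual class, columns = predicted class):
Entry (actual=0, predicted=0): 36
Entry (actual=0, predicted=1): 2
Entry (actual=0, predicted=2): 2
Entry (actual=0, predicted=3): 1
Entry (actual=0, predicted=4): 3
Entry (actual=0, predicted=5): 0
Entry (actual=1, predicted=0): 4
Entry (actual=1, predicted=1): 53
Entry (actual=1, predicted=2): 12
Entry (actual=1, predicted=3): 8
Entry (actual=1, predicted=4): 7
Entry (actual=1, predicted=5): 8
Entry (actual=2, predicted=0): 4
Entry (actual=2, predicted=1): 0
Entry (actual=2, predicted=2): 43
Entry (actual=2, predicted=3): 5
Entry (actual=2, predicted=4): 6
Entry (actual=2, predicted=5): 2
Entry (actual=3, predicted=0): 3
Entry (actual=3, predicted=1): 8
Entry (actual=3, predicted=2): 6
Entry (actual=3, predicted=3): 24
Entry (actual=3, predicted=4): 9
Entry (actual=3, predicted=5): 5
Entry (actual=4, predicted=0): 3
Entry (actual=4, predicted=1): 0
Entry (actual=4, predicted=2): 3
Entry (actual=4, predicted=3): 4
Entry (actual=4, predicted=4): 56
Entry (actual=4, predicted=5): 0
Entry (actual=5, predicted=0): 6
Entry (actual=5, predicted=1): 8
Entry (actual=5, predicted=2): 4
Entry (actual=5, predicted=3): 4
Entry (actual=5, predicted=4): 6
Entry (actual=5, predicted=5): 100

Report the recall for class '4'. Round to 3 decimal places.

Treat '4' as positive and all other classes as negative.
recall = TP/(TP+FN).
4: TP=56, FN=3+0+3+4+0=10 → 56/66 = 0.8485

0.848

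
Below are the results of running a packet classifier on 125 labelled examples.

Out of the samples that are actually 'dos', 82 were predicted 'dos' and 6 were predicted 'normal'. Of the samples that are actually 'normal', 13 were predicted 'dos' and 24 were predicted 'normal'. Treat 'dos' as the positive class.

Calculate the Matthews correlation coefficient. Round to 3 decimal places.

MCC = (TP·TN − FP·FN) / √((TP+FP)(TP+FN)(TN+FP)(TN+FN))
Numerator = 82·24 − 13·6 = 1890
Denominator = √(95·88·37·30) = √9279600 = 3046.2436
MCC = 1890 / 3046.2436 = 0.620

0.620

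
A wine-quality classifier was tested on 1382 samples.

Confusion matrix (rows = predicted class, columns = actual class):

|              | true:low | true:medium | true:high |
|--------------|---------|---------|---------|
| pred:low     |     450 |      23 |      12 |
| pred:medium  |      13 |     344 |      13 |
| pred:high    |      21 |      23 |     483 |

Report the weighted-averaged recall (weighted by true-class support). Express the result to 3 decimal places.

Per-class recall (TP/(TP+FN)):
  low: TP=450, FN=13+21=34 → 450/484 = 0.9298
  medium: TP=344, FN=23+23=46 → 344/390 = 0.8821
  high: TP=483, FN=12+13=25 → 483/508 = 0.9508
Weighted-recall = Σ (supportᵢ/N)·recallᵢ with N=1382: (484/1382)·0.9298 + (390/1382)·0.8821 + (508/1382)·0.9508 = 0.924

0.924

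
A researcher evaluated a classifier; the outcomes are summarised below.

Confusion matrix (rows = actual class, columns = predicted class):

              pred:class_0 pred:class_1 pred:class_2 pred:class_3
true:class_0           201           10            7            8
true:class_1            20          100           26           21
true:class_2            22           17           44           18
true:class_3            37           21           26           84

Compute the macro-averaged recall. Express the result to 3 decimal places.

0.606

Per-class recall (TP/(TP+FN)):
  class_0: TP=201, FN=10+7+8=25 → 201/226 = 0.8894
  class_1: TP=100, FN=20+26+21=67 → 100/167 = 0.5988
  class_2: TP=44, FN=22+17+18=57 → 44/101 = 0.4356
  class_3: TP=84, FN=37+21+26=84 → 84/168 = 0.5000
Macro-recall = mean = (0.8894 + 0.5988 + 0.4356 + 0.5000) / 4 = 0.606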